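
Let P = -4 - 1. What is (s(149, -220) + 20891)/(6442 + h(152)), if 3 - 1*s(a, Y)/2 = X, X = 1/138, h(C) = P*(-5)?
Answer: 1441892/446223 ≈ 3.2313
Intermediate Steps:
P = -5
h(C) = 25 (h(C) = -5*(-5) = 25)
X = 1/138 ≈ 0.0072464
s(a, Y) = 413/69 (s(a, Y) = 6 - 2*1/138 = 6 - 1/69 = 413/69)
(s(149, -220) + 20891)/(6442 + h(152)) = (413/69 + 20891)/(6442 + 25) = (1441892/69)/6467 = (1441892/69)*(1/6467) = 1441892/446223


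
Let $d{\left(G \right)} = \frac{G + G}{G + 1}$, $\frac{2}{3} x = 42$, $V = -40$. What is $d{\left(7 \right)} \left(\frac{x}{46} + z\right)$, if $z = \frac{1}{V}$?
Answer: $\frac{8659}{3680} \approx 2.353$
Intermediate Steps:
$x = 63$ ($x = \frac{3}{2} \cdot 42 = 63$)
$z = - \frac{1}{40}$ ($z = \frac{1}{-40} = - \frac{1}{40} \approx -0.025$)
$d{\left(G \right)} = \frac{2 G}{1 + G}$
$d{\left(7 \right)} \left(\frac{x}{46} + z\right) = 2 \cdot 7 \frac{1}{1 + 7} \left(\frac{63}{46} - \frac{1}{40}\right) = 2 \cdot 7 \cdot \frac{1}{8} \left(63 \cdot \frac{1}{46} - \frac{1}{40}\right) = 2 \cdot 7 \cdot \frac{1}{8} \left(\frac{63}{46} - \frac{1}{40}\right) = \frac{7}{4} \cdot \frac{1237}{920} = \frac{8659}{3680}$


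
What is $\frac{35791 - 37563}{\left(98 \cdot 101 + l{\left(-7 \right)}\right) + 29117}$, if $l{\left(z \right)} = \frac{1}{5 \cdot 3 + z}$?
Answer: $- \frac{14176}{312121} \approx -0.045418$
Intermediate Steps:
$l{\left(z \right)} = \frac{1}{15 + z}$
$\frac{35791 - 37563}{\left(98 \cdot 101 + l{\left(-7 \right)}\right) + 29117} = \frac{35791 - 37563}{\left(98 \cdot 101 + \frac{1}{15 - 7}\right) + 29117} = - \frac{1772}{\left(9898 + \frac{1}{8}\right) + 29117} = - \frac{1772}{\frac{79185}{8} + 29117} = - \frac{1772}{\frac{312121}{8}} = \left(-1772\right) \frac{8}{312121} = - \frac{14176}{312121}$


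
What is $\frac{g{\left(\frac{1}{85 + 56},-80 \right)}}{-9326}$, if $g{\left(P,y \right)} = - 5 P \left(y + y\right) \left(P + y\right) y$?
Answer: $- \frac{360928000}{92705103} \approx -3.8933$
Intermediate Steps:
$g{\left(P,y \right)} = - 10 P y^{2} \left(P + y\right)$ ($g{\left(P,y \right)} = - 5 P 2 y \left(P + y\right) y = - 10 P y \left(P + y\right) y = - 10 P y^{2} \left(P + y\right)$)
$\frac{g{\left(\frac{1}{85 + 56},-80 \right)}}{-9326} = \frac{\left(-10\right) \frac{1}{85 + 56} \left(-80\right)^{2} \left(\frac{1}{85 + 56} - 80\right)}{-9326} = \left(-10\right) \frac{1}{141} \cdot 6400 \left(\frac{1}{141} - 80\right) \left(- \frac{1}{9326}\right) = \left(-10\right) \frac{1}{141} \cdot 6400 \left(- \frac{11279}{141}\right) \left(- \frac{1}{9326}\right) = \frac{721856000}{19881} \left(- \frac{1}{9326}\right) = - \frac{360928000}{92705103}$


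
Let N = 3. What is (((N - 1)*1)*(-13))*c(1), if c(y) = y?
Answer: -26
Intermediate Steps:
(((N - 1)*1)*(-13))*c(1) = (((3 - 1)*1)*(-13))*1 = ((2*1)*(-13))*1 = (2*(-13))*1 = -26*1 = -26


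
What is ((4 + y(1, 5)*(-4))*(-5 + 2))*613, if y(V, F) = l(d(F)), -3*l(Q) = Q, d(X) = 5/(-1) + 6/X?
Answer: 9808/5 ≈ 1961.6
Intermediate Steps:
d(X) = -5 + 6/X (d(X) = 5*(-1) + 6/X = -5 + 6/X)
l(Q) = -Q/3
y(V, F) = 5/3 - 2/F (y(V, F) = -(-5 + 6/F)/3 = 5/3 - 2/F)
((4 + y(1, 5)*(-4))*(-5 + 2))*613 = ((4 + (5/3 - 2/5)*(-4))*(-5 + 2))*613 = ((4 + (5/3 - 2*⅕)*(-4))*(-3))*613 = ((4 + (5/3 - ⅖)*(-4))*(-3))*613 = ((4 + (19/15)*(-4))*(-3))*613 = ((4 - 76/15)*(-3))*613 = -16/15*(-3)*613 = (16/5)*613 = 9808/5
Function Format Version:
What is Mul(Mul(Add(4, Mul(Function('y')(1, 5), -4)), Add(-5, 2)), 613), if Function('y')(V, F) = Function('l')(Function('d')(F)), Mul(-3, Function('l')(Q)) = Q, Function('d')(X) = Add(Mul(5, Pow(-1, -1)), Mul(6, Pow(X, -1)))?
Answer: Rational(9808, 5) ≈ 1961.6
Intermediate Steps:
Function('d')(X) = Add(-5, Mul(6, Pow(X, -1))) (Function('d')(X) = Add(Mul(5, -1), Mul(6, Pow(X, -1))) = Add(-5, Mul(6, Pow(X, -1))))
Function('l')(Q) = Mul(Rational(-1, 3), Q)
Function('y')(V, F) = Add(Rational(5, 3), Mul(-2, Pow(F, -1))) (Function('y')(V, F) = Mul(Rational(-1, 3), Add(-5, Mul(6, Pow(F, -1)))) = Add(Rational(5, 3), Mul(-2, Pow(F, -1))))
Mul(Mul(Add(4, Mul(Function('y')(1, 5), -4)), Add(-5, 2)), 613) = Mul(Mul(Add(4, Mul(Add(Rational(5, 3), Mul(-2, Pow(5, -1))), -4)), Add(-5, 2)), 613) = Mul(Mul(Add(4, Mul(Add(Rational(5, 3), Mul(-2, Rational(1, 5))), -4)), -3), 613) = Mul(Mul(Add(4, Mul(Add(Rational(5, 3), Rational(-2, 5)), -4)), -3), 613) = Mul(Mul(Add(4, Mul(Rational(19, 15), -4)), -3), 613) = Mul(Mul(Add(4, Rational(-76, 15)), -3), 613) = Mul(Mul(Rational(-16, 15), -3), 613) = Mul(Rational(16, 5), 613) = Rational(9808, 5)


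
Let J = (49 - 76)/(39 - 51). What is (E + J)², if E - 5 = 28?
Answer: 19881/16 ≈ 1242.6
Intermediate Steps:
J = 9/4 (J = -27/(-12) = -27*(-1/12) = 9/4 ≈ 2.2500)
E = 33 (E = 5 + 28 = 33)
(E + J)² = (33 + 9/4)² = (141/4)² = 19881/16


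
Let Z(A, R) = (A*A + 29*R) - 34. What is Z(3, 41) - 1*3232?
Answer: -2068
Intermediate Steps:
Z(A, R) = -34 + A² + 29*R (Z(A, R) = (A² + 29*R) - 34 = -34 + A² + 29*R)
Z(3, 41) - 1*3232 = (-34 + 3² + 29*41) - 1*3232 = (-34 + 9 + 1189) - 3232 = 1164 - 3232 = -2068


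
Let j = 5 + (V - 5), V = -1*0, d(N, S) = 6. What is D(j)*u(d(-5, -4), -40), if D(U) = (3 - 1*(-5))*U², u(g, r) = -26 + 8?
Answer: 0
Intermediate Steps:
V = 0
u(g, r) = -18
j = 0 (j = 5 + (0 - 5) = 5 - 5 = 0)
D(U) = 8*U² (D(U) = (3 + 5)*U² = 8*U²)
D(j)*u(d(-5, -4), -40) = (8*0²)*(-18) = (8*0)*(-18) = 0*(-18) = 0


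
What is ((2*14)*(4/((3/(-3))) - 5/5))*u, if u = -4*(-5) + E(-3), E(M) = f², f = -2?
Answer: -3360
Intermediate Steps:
E(M) = 4 (E(M) = (-2)² = 4)
u = 24 (u = -4*(-5) + 4 = 20 + 4 = 24)
((2*14)*(4/((3/(-3))) - 5/5))*u = ((2*14)*(4/((3/(-3))) - 5/5))*24 = (28*(4/((3*(-⅓))) - 5*⅕))*24 = (28*(4/(-1) - 1))*24 = (28*(4*(-1) - 1))*24 = (28*(-4 - 1))*24 = (28*(-5))*24 = -140*24 = -3360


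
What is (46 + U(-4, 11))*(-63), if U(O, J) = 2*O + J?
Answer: -3087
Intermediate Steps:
U(O, J) = J + 2*O
(46 + U(-4, 11))*(-63) = (46 + (11 + 2*(-4)))*(-63) = (46 + (11 - 8))*(-63) = (46 + 3)*(-63) = 49*(-63) = -3087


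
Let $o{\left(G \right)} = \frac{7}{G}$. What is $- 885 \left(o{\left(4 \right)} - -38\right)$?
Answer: $- \frac{140715}{4} \approx -35179.0$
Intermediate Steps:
$- 885 \left(o{\left(4 \right)} - -38\right) = - 885 \left(\frac{7}{4} - -38\right) = - 885 \left(7 \cdot \frac{1}{4} + 38\right) = - 885 \left(\frac{7}{4} + 38\right) = \left(-885\right) \frac{159}{4} = - \frac{140715}{4}$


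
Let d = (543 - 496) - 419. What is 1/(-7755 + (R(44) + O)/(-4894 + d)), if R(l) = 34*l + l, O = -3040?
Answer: -2633/20418165 ≈ -0.00012895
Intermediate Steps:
R(l) = 35*l
d = -372 (d = 47 - 419 = -372)
1/(-7755 + (R(44) + O)/(-4894 + d)) = 1/(-7755 + (35*44 - 3040)/(-4894 - 372)) = 1/(-7755 + (1540 - 3040)/(-5266)) = 1/(-7755 - 1500*(-1/5266)) = 1/(-7755 + 750/2633) = 1/(-20418165/2633) = -2633/20418165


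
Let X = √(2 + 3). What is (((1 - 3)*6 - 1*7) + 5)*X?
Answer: -14*√5 ≈ -31.305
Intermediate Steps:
X = √5 ≈ 2.2361
(((1 - 3)*6 - 1*7) + 5)*X = (((1 - 3)*6 - 1*7) + 5)*√5 = ((-2*6 - 7) + 5)*√5 = ((-12 - 7) + 5)*√5 = (-19 + 5)*√5 = -14*√5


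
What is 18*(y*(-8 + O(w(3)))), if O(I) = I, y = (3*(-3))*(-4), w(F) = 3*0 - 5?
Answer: -8424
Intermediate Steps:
w(F) = -5 (w(F) = 0 - 5 = -5)
y = 36 (y = -9*(-4) = 36)
18*(y*(-8 + O(w(3)))) = 18*(36*(-8 - 5)) = 18*(36*(-13)) = 18*(-468) = -8424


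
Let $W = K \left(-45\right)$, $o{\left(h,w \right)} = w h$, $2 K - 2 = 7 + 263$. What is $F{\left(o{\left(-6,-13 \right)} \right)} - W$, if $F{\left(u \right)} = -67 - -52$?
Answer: $6105$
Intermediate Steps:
$K = 136$ ($K = 1 + \frac{7 + 263}{2} = 1 + \frac{1}{2} \cdot 270 = 1 + 135 = 136$)
$o{\left(h,w \right)} = h w$
$W = -6120$ ($W = 136 \left(-45\right) = -6120$)
$F{\left(u \right)} = -15$ ($F{\left(u \right)} = -67 + 52 = -15$)
$F{\left(o{\left(-6,-13 \right)} \right)} - W = -15 - -6120 = -15 + 6120 = 6105$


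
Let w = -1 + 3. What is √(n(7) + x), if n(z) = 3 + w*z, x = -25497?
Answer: 14*I*√130 ≈ 159.62*I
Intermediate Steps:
w = 2
n(z) = 3 + 2*z
√(n(7) + x) = √((3 + 2*7) - 25497) = √((3 + 14) - 25497) = √(17 - 25497) = √(-25480) = 14*I*√130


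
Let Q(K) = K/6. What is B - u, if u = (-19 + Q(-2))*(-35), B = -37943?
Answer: -115859/3 ≈ -38620.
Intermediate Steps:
Q(K) = K/6 (Q(K) = K*(⅙) = K/6)
u = 2030/3 (u = (-19 + (⅙)*(-2))*(-35) = (-19 - ⅓)*(-35) = -58/3*(-35) = 2030/3 ≈ 676.67)
B - u = -37943 - 1*2030/3 = -37943 - 2030/3 = -115859/3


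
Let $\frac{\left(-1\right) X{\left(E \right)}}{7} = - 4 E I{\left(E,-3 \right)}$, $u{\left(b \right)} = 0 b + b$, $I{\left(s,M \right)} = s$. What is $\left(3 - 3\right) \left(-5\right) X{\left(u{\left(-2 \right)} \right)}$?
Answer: $0$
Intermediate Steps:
$u{\left(b \right)} = b$ ($u{\left(b \right)} = 0 + b = b$)
$X{\left(E \right)} = 28 E^{2}$ ($X{\left(E \right)} = - 7 - 4 E E = - 7 \left(- 4 E^{2}\right) = 28 E^{2}$)
$\left(3 - 3\right) \left(-5\right) X{\left(u{\left(-2 \right)} \right)} = \left(3 - 3\right) \left(-5\right) 28 \left(-2\right)^{2} = 0 \left(-5\right) 28 \cdot 4 = 0 \cdot 112 = 0$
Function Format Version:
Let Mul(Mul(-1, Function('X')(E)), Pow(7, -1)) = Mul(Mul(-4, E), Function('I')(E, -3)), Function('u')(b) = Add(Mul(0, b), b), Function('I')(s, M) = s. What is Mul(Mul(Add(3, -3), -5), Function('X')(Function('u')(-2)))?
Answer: 0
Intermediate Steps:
Function('u')(b) = b (Function('u')(b) = Add(0, b) = b)
Function('X')(E) = Mul(28, Pow(E, 2)) (Function('X')(E) = Mul(-7, Mul(Mul(-4, E), E)) = Mul(-7, Mul(-4, Pow(E, 2))) = Mul(28, Pow(E, 2)))
Mul(Mul(Add(3, -3), -5), Function('X')(Function('u')(-2))) = Mul(Mul(Add(3, -3), -5), Mul(28, Pow(-2, 2))) = Mul(Mul(0, -5), Mul(28, 4)) = Mul(0, 112) = 0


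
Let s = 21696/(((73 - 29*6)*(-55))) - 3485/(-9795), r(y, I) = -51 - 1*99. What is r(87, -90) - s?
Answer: -1678711049/10882245 ≈ -154.26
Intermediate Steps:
r(y, I) = -150 (r(y, I) = -51 - 99 = -150)
s = 46374299/10882245 (s = 21696/(((73 - 174)*(-55))) - 3485*(-1/9795) = 21696/((-101*(-55))) + 697/1959 = 21696/5555 + 697/1959 = 46374299/10882245 ≈ 4.2615)
r(87, -90) - s = -150 - 1*46374299/10882245 = -150 - 46374299/10882245 = -1678711049/10882245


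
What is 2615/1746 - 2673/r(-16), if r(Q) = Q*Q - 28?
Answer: -678473/66348 ≈ -10.226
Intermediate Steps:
r(Q) = -28 + Q² (r(Q) = Q² - 28 = -28 + Q²)
2615/1746 - 2673/r(-16) = 2615/1746 - 2673/(-28 + (-16)²) = 2615*(1/1746) - 2673/(-28 + 256) = 2615/1746 - 2673/228 = 2615/1746 - 2673*1/228 = 2615/1746 - 891/76 = -678473/66348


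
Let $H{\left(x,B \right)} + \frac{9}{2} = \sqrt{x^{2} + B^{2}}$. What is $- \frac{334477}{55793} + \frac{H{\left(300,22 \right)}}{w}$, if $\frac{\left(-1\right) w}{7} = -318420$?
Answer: $- \frac{165673203433}{27635388760} + \frac{\sqrt{22621}}{1114470} \approx -5.9948$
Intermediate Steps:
$w = 2228940$ ($w = \left(-7\right) \left(-318420\right) = 2228940$)
$H{\left(x,B \right)} = - \frac{9}{2} + \sqrt{B^{2} + x^{2}}$ ($H{\left(x,B \right)} = - \frac{9}{2} + \sqrt{x^{2} + B^{2}} = - \frac{9}{2} + \sqrt{B^{2} + x^{2}}$)
$- \frac{334477}{55793} + \frac{H{\left(300,22 \right)}}{w} = - \frac{334477}{55793} + \frac{- \frac{9}{2} + \sqrt{22^{2} + 300^{2}}}{2228940} = \left(-334477\right) \frac{1}{55793} + \left(- \frac{9}{2} + \sqrt{484 + 90000}\right) \frac{1}{2228940} = - \frac{334477}{55793} + \left(- \frac{9}{2} + \sqrt{90484}\right) \frac{1}{2228940} = - \frac{334477}{55793} + \left(- \frac{9}{2} + 2 \sqrt{22621}\right) \frac{1}{2228940} = - \frac{334477}{55793} - \left(\frac{1}{495320} - \frac{\sqrt{22621}}{1114470}\right) = - \frac{165673203433}{27635388760} + \frac{\sqrt{22621}}{1114470}$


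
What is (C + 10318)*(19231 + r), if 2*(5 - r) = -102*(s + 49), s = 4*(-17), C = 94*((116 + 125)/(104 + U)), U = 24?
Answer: 12269560293/64 ≈ 1.9171e+8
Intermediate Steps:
C = 11327/64 (C = 94*((116 + 125)/(104 + 24)) = 94*(241/128) = 11327/64 ≈ 176.98)
s = -68
r = -964 (r = 5 - (-51)*(-68 + 49) = 5 - (-51)*(-19) = 5 - ½*1938 = 5 - 969 = -964)
(C + 10318)*(19231 + r) = (11327/64 + 10318)*(19231 - 964) = (671679/64)*18267 = 12269560293/64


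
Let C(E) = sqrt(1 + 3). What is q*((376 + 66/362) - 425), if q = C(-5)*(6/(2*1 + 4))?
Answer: -17672/181 ≈ -97.635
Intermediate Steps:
C(E) = 2 (C(E) = sqrt(4) = 2)
q = 2 (q = 2*(6/(2*1 + 4)) = 2*(6/(2 + 4)) = 2*(6/6) = 2*(6*(1/6)) = 2*1 = 2)
q*((376 + 66/362) - 425) = 2*((376 + 66/362) - 425) = 2*((376 + 66*(1/362)) - 425) = 2*((376 + 33/181) - 425) = 2*(68089/181 - 425) = 2*(-8836/181) = -17672/181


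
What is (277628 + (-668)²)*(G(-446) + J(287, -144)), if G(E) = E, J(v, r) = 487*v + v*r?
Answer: 70933876740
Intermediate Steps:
J(v, r) = 487*v + r*v
(277628 + (-668)²)*(G(-446) + J(287, -144)) = (277628 + (-668)²)*(-446 + 287*(487 - 144)) = (277628 + 446224)*(-446 + 287*343) = 723852*(-446 + 98441) = 723852*97995 = 70933876740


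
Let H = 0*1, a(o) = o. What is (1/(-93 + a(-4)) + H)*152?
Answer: -152/97 ≈ -1.5670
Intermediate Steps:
H = 0
(1/(-93 + a(-4)) + H)*152 = (1/(-93 - 4) + 0)*152 = (1/(-97) + 0)*152 = (-1/97 + 0)*152 = -1/97*152 = -152/97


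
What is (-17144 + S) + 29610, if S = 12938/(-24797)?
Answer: 309106464/24797 ≈ 12465.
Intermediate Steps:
S = -12938/24797 (S = 12938*(-1/24797) = -12938/24797 ≈ -0.52176)
(-17144 + S) + 29610 = (-17144 - 12938/24797) + 29610 = -425132706/24797 + 29610 = 309106464/24797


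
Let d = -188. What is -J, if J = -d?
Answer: -188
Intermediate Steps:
J = 188 (J = -1*(-188) = 188)
-J = -1*188 = -188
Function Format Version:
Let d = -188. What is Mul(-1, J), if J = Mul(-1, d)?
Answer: -188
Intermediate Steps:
J = 188 (J = Mul(-1, -188) = 188)
Mul(-1, J) = Mul(-1, 188) = -188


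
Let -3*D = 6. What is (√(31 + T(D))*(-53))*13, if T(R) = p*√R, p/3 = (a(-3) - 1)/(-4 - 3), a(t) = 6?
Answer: -689*√(1519 - 105*I*√2)/7 ≈ -3840.8 + 187.28*I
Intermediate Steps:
D = -2 (D = -⅓*6 = -2)
p = -15/7 (p = 3*((6 - 1)/(-4 - 3)) = 3*(5/(-7)) = 3*(5*(-⅐)) = 3*(-5/7) = -15/7 ≈ -2.1429)
T(R) = -15*√R/7
(√(31 + T(D))*(-53))*13 = (√(31 - 15*I*√2/7)*(-53))*13 = -53*√(31 - 15*I*√2/7)*13 = -689*√(31 - 15*I*√2/7)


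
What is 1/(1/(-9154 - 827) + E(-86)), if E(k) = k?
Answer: -9981/858367 ≈ -0.011628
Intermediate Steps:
1/(1/(-9154 - 827) + E(-86)) = 1/(1/(-9154 - 827) - 86) = 1/(1/(-9981) - 86) = 1/(-1/9981 - 86) = 1/(-858367/9981) = -9981/858367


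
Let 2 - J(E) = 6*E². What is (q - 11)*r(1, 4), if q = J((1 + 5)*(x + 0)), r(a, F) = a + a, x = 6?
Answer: -15570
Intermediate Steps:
r(a, F) = 2*a
J(E) = 2 - 6*E²
q = -7774 (q = 2 - 6*(1 + 5)²*(6 + 0)² = 2 - 6*(6*6)² = 2 - 6*36² = 2 - 6*1296 = 2 - 7776 = -7774)
(q - 11)*r(1, 4) = (-7774 - 11)*(2*1) = -7785*2 = -15570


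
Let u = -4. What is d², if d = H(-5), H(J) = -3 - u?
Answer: 1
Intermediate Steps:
H(J) = 1 (H(J) = -3 - 1*(-4) = -3 + 4 = 1)
d = 1
d² = 1² = 1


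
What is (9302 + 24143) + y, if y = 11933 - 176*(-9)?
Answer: 46962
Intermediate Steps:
y = 13517 (y = 11933 - 1*(-1584) = 11933 + 1584 = 13517)
(9302 + 24143) + y = (9302 + 24143) + 13517 = 33445 + 13517 = 46962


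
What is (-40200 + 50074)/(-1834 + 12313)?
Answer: 9874/10479 ≈ 0.94227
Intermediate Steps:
(-40200 + 50074)/(-1834 + 12313) = 9874/10479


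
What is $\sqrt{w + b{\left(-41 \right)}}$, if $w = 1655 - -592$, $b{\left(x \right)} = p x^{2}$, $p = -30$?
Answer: $i \sqrt{48183} \approx 219.51 i$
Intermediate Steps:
$b{\left(x \right)} = - 30 x^{2}$
$w = 2247$ ($w = 1655 + 592 = 2247$)
$\sqrt{w + b{\left(-41 \right)}} = \sqrt{2247 - 30 \left(-41\right)^{2}} = \sqrt{2247 - 50430} = \sqrt{-48183} = i \sqrt{48183}$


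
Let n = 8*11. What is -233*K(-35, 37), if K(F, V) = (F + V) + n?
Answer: -20970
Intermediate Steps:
n = 88
K(F, V) = 88 + F + V (K(F, V) = (F + V) + 88 = 88 + F + V)
-233*K(-35, 37) = -233*(88 - 35 + 37) = -233*90 = -20970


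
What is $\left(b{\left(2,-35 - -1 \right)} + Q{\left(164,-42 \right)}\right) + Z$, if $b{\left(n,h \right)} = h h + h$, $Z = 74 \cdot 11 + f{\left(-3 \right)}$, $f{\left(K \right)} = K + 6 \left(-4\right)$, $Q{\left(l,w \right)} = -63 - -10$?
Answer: $1856$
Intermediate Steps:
$Q{\left(l,w \right)} = -53$ ($Q{\left(l,w \right)} = -63 + 10 = -53$)
$f{\left(K \right)} = -24 + K$ ($f{\left(K \right)} = K - 24 = -24 + K$)
$Z = 787$ ($Z = 74 \cdot 11 - 27 = 814 - 27 = 787$)
$b{\left(n,h \right)} = h + h^{2}$ ($b{\left(n,h \right)} = h^{2} + h = h + h^{2}$)
$\left(b{\left(2,-35 - -1 \right)} + Q{\left(164,-42 \right)}\right) + Z = \left(\left(-35 - -1\right) \left(1 - 34\right) - 53\right) + 787 = \left(\left(-35 + 1\right) \left(1 + \left(-35 + 1\right)\right) - 53\right) + 787 = \left(- 34 \left(1 - 34\right) - 53\right) + 787 = \left(\left(-34\right) \left(-33\right) - 53\right) + 787 = \left(1122 - 53\right) + 787 = 1069 + 787 = 1856$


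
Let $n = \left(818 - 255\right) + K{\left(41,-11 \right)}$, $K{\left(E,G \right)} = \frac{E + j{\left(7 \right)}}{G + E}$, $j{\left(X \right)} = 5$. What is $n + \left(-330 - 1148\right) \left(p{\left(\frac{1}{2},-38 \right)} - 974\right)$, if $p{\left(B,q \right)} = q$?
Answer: $\frac{22444508}{15} \approx 1.4963 \cdot 10^{6}$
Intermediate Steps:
$K{\left(E,G \right)} = \frac{5 + E}{E + G}$ ($K{\left(E,G \right)} = \frac{E + 5}{G + E} = \frac{5 + E}{E + G}$)
$n = \frac{8468}{15}$ ($n = \left(818 - 255\right) + \frac{5 + 41}{41 - 11} = 563 + \frac{1}{30} \cdot 46 = 563 + \frac{23}{15} = \frac{8468}{15} \approx 564.53$)
$n + \left(-330 - 1148\right) \left(p{\left(\frac{1}{2},-38 \right)} - 974\right) = \frac{8468}{15} + \left(-330 - 1148\right) \left(-38 - 974\right) = \frac{8468}{15} - -1495736 = \frac{8468}{15} + 1495736 = \frac{22444508}{15}$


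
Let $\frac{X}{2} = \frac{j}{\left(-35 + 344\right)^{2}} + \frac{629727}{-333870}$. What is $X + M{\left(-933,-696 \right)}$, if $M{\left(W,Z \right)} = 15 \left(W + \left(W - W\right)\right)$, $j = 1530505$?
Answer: $- \frac{74205710648554}{5313040245} \approx -13967.0$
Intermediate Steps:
$M{\left(W,Z \right)} = 15 W$ ($M{\left(W,Z \right)} = 15 \left(W + 0\right) = 15 W$)
$X = \frac{150287580221}{5313040245}$ ($X = 2 \left(\frac{1530505}{\left(-35 + 344\right)^{2}} + \frac{629727}{-333870}\right) = 2 \left(\frac{1530505}{309^{2}} + 629727 \left(- \frac{1}{333870}\right)\right) = 2 \left(\frac{1530505}{95481} - \frac{209909}{111290}\right) = 2 \cdot \frac{150287580221}{10626080490} = \frac{150287580221}{5313040245} \approx 28.287$)
$X + M{\left(-933,-696 \right)} = \frac{150287580221}{5313040245} + 15 \left(-933\right) = \frac{150287580221}{5313040245} - 13995 = - \frac{74205710648554}{5313040245}$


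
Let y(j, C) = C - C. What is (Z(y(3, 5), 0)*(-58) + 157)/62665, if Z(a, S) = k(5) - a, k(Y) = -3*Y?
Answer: 1027/62665 ≈ 0.016389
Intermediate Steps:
y(j, C) = 0
Z(a, S) = -15 - a (Z(a, S) = -3*5 - a = -15 - a)
(Z(y(3, 5), 0)*(-58) + 157)/62665 = ((-15 - 1*0)*(-58) + 157)/62665 = ((-15 + 0)*(-58) + 157)*(1/62665) = (-15*(-58) + 157)*(1/62665) = (870 + 157)*(1/62665) = 1027*(1/62665) = 1027/62665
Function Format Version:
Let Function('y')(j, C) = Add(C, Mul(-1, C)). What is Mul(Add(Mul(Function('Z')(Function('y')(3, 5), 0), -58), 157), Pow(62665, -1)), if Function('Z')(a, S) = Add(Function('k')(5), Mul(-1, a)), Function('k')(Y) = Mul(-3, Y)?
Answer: Rational(1027, 62665) ≈ 0.016389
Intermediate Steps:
Function('y')(j, C) = 0
Function('Z')(a, S) = Add(-15, Mul(-1, a)) (Function('Z')(a, S) = Add(Mul(-3, 5), Mul(-1, a)) = Add(-15, Mul(-1, a)))
Mul(Add(Mul(Function('Z')(Function('y')(3, 5), 0), -58), 157), Pow(62665, -1)) = Mul(Add(Mul(Add(-15, Mul(-1, 0)), -58), 157), Pow(62665, -1)) = Mul(Add(Mul(Add(-15, 0), -58), 157), Rational(1, 62665)) = Mul(Add(Mul(-15, -58), 157), Rational(1, 62665)) = Mul(Add(870, 157), Rational(1, 62665)) = Mul(1027, Rational(1, 62665)) = Rational(1027, 62665)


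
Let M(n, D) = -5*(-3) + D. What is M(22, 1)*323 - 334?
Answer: 4834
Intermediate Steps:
M(n, D) = 15 + D
M(22, 1)*323 - 334 = (15 + 1)*323 - 334 = 16*323 - 334 = 5168 - 334 = 4834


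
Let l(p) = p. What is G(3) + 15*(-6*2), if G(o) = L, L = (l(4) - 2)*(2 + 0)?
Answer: -176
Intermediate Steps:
L = 4 (L = (4 - 2)*(2 + 0) = 2*2 = 4)
G(o) = 4
G(3) + 15*(-6*2) = 4 + 15*(-6*2) = 4 + 15*(-12) = 4 - 180 = -176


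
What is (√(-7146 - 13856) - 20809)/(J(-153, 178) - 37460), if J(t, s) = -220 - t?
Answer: 20809/37527 - I*√21002/37527 ≈ 0.55451 - 0.0038618*I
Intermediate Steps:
(√(-7146 - 13856) - 20809)/(J(-153, 178) - 37460) = (√(-7146 - 13856) - 20809)/((-220 - 1*(-153)) - 37460) = (√(-21002) - 20809)/((-220 + 153) - 37460) = (I*√21002 - 20809)/(-67 - 37460) = (-20809 + I*√21002)/(-37527) = (-20809 + I*√21002)*(-1/37527) = 20809/37527 - I*√21002/37527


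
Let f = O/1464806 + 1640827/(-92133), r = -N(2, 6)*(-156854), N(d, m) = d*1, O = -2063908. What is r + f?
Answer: 3023891990950847/9639783657 ≈ 3.1369e+5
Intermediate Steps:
N(d, m) = d
r = 313708 (r = -2*(-156854) = -1*(-313708) = 313708)
f = -185260519309/9639783657 (f = -2063908/1464806 + 1640827/(-92133) = -2063908*1/1464806 + 1640827*(-1/92133) = -147422/104629 - 1640827/92133 = -185260519309/9639783657 ≈ -19.218)
r + f = 313708 - 185260519309/9639783657 = 3023891990950847/9639783657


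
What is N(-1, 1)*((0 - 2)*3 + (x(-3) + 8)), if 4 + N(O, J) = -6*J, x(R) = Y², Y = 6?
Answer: -380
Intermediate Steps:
x(R) = 36 (x(R) = 6² = 36)
N(O, J) = -4 - 6*J
N(-1, 1)*((0 - 2)*3 + (x(-3) + 8)) = (-4 - 6*1)*((0 - 2)*3 + (36 + 8)) = (-4 - 6)*(-2*3 + 44) = -10*(-6 + 44) = -10*38 = -380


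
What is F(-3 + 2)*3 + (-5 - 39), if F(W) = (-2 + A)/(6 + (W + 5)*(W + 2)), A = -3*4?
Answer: -241/5 ≈ -48.200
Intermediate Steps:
A = -12
F(W) = -14/(6 + (2 + W)*(5 + W)) (F(W) = (-2 - 12)/(6 + (W + 5)*(W + 2)) = -14/(6 + (5 + W)*(2 + W)) = -14/(6 + (2 + W)*(5 + W)))
F(-3 + 2)*3 + (-5 - 39) = -14/(16 + (-3 + 2)² + 7*(-3 + 2))*3 + (-5 - 39) = -14/(16 + (-1)² + 7*(-1))*3 - 44 = -14/(16 + 1 - 7)*3 - 44 = -14/10*3 - 44 = -14*⅒*3 - 44 = -7/5*3 - 44 = -21/5 - 44 = -241/5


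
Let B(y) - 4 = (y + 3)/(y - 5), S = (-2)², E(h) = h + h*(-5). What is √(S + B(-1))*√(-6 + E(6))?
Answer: I*√230 ≈ 15.166*I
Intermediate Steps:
E(h) = -4*h (E(h) = h - 5*h = -4*h)
S = 4
B(y) = 4 + (3 + y)/(-5 + y) (B(y) = 4 + (y + 3)/(y - 5) = 4 + (3 + y)/(-5 + y))
√(S + B(-1))*√(-6 + E(6)) = √(4 + (-17 + 5*(-1))/(-5 - 1))*√(-6 - 4*6) = √(4 + (-17 - 5)/(-6))*√(-6 - 24) = √(4 - ⅙*(-22))*√(-30) = √(4 + 11/3)*(I*√30) = √(23/3)*(I*√30) = (√69/3)*(I*√30) = I*√230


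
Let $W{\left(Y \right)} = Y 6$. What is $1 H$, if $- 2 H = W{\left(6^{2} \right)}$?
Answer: $-108$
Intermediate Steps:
$W{\left(Y \right)} = 6 Y$
$H = -108$ ($H = - \frac{6 \cdot 6^{2}}{2} = - \frac{6 \cdot 36}{2} = \left(- \frac{1}{2}\right) 216 = -108$)
$1 H = 1 \left(-108\right) = -108$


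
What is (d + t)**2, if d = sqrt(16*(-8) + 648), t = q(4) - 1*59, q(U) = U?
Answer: 3545 - 220*sqrt(130) ≈ 1036.6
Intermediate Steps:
t = -55 (t = 4 - 1*59 = 4 - 59 = -55)
d = 2*sqrt(130) (d = sqrt(-128 + 648) = sqrt(520) = 2*sqrt(130) ≈ 22.803)
(d + t)**2 = (2*sqrt(130) - 55)**2 = (-55 + 2*sqrt(130))**2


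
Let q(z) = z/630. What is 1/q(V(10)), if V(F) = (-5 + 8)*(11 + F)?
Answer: 10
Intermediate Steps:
V(F) = 33 + 3*F (V(F) = 3*(11 + F) = 33 + 3*F)
q(z) = z/630 (q(z) = z*(1/630) = z/630)
1/q(V(10)) = 1/((33 + 3*10)/630) = 1/((33 + 30)/630) = 1/((1/630)*63) = 1/(⅒) = 10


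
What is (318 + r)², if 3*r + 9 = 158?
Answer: 1216609/9 ≈ 1.3518e+5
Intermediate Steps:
r = 149/3 (r = -3 + (⅓)*158 = -3 + 158/3 = 149/3 ≈ 49.667)
(318 + r)² = (318 + 149/3)² = (1103/3)² = 1216609/9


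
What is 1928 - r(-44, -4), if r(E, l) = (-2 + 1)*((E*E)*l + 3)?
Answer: -5813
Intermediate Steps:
r(E, l) = -3 - l*E² (r(E, l) = -(E²*l + 3) = -(l*E² + 3) = -(3 + l*E²) = -3 - l*E²)
1928 - r(-44, -4) = 1928 - (-3 - 1*(-4)*(-44)²) = 1928 - (-3 - 1*(-4)*1936) = 1928 - (-3 + 7744) = 1928 - 1*7741 = 1928 - 7741 = -5813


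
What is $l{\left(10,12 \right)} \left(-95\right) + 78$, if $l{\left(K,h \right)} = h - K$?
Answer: $-112$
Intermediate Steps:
$l{\left(10,12 \right)} \left(-95\right) + 78 = \left(12 - 10\right) \left(-95\right) + 78 = 2 \left(-95\right) + 78 = -190 + 78 = -112$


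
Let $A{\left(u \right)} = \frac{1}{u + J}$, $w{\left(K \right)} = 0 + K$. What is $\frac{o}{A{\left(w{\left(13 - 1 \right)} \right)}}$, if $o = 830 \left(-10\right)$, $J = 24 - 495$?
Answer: $3809700$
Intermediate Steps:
$J = -471$
$w{\left(K \right)} = K$
$o = -8300$
$A{\left(u \right)} = \frac{1}{-471 + u}$ ($A{\left(u \right)} = \frac{1}{u - 471} = \frac{1}{-471 + u}$)
$\frac{o}{A{\left(w{\left(13 - 1 \right)} \right)}} = - \frac{8300}{\frac{1}{-471 + \left(13 - 1\right)}} = - \frac{8300}{\frac{1}{-471 + 12}} = - \frac{8300}{\frac{1}{-459}} = - \frac{8300}{- \frac{1}{459}} = \left(-8300\right) \left(-459\right) = 3809700$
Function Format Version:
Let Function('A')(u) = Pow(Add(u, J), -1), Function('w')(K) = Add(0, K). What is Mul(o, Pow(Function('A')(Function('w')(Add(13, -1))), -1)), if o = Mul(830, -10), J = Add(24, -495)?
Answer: 3809700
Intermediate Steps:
J = -471
Function('w')(K) = K
o = -8300
Function('A')(u) = Pow(Add(-471, u), -1) (Function('A')(u) = Pow(Add(u, -471), -1) = Pow(Add(-471, u), -1))
Mul(o, Pow(Function('A')(Function('w')(Add(13, -1))), -1)) = Mul(-8300, Pow(Pow(Add(-471, Add(13, -1)), -1), -1)) = Mul(-8300, Pow(Pow(Add(-471, 12), -1), -1)) = Mul(-8300, Pow(Pow(-459, -1), -1)) = Mul(-8300, Pow(Rational(-1, 459), -1)) = Mul(-8300, -459) = 3809700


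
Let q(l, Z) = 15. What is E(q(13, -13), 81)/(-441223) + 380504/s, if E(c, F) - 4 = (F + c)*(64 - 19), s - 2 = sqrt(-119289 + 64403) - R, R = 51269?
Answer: -8618433825465364/1159692961494025 - 380504*I*sqrt(54886)/2628360175 ≈ -7.4316 - 0.033916*I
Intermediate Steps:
s = -51267 + I*sqrt(54886) (s = 2 + (sqrt(-119289 + 64403) - 1*51269) = 2 + (sqrt(-54886) - 51269) = 2 + (I*sqrt(54886) - 51269) = 2 + (-51269 + I*sqrt(54886)) = -51267 + I*sqrt(54886) ≈ -51267.0 + 234.28*I)
E(c, F) = 4 + 45*F + 45*c (E(c, F) = 4 + (F + c)*(64 - 19) = 4 + (F + c)*45 = 4 + (45*F + 45*c) = 4 + 45*F + 45*c)
E(q(13, -13), 81)/(-441223) + 380504/s = (4 + 45*81 + 45*15)/(-441223) + 380504/(-51267 + I*sqrt(54886)) = (4 + 3645 + 675)*(-1/441223) + 380504/(-51267 + I*sqrt(54886)) = 4324*(-1/441223) + 380504/(-51267 + I*sqrt(54886)) = -4324/441223 + 380504/(-51267 + I*sqrt(54886))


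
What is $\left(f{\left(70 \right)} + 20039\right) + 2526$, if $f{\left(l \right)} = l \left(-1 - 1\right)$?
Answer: $22425$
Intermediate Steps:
$f{\left(l \right)} = - 2 l$ ($f{\left(l \right)} = l \left(-2\right) = - 2 l$)
$\left(f{\left(70 \right)} + 20039\right) + 2526 = \left(\left(-2\right) 70 + 20039\right) + 2526 = \left(-140 + 20039\right) + 2526 = 19899 + 2526 = 22425$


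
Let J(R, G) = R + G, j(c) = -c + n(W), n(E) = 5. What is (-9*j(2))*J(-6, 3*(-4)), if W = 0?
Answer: 486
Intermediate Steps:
j(c) = 5 - c (j(c) = -c + 5 = 5 - c)
J(R, G) = G + R
(-9*j(2))*J(-6, 3*(-4)) = (-9*(5 - 1*2))*(3*(-4) - 6) = (-9*(5 - 2))*(-12 - 6) = -9*3*(-18) = -27*(-18) = 486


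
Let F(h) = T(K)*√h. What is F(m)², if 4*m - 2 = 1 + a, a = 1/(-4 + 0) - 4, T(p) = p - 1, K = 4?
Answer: -45/16 ≈ -2.8125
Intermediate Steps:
T(p) = -1 + p
a = -17/4 (a = 1/(-4) - 4 = -¼ - 4 = -17/4 ≈ -4.2500)
m = -5/16 (m = ½ + (1 - 17/4)/4 = ½ + (¼)*(-13/4) = ½ - 13/16 = -5/16 ≈ -0.31250)
F(h) = 3*√h (F(h) = (-1 + 4)*√h = 3*√h)
F(m)² = (3*√(-5/16))² = (3*(I*√5/4))² = (3*I*√5/4)² = -45/16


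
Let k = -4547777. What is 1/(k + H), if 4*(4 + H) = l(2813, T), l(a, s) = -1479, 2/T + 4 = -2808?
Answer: -4/18192603 ≈ -2.1987e-7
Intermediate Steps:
T = -1/1406 (T = 2/(-4 - 2808) = 2/(-2812) = 2*(-1/2812) = -1/1406 ≈ -0.00071124)
H = -1495/4 (H = -4 + (1/4)*(-1479) = -4 - 1479/4 = -1495/4 ≈ -373.75)
1/(k + H) = 1/(-4547777 - 1495/4) = 1/(-18192603/4) = -4/18192603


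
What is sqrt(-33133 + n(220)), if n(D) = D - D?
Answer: I*sqrt(33133) ≈ 182.02*I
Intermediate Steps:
n(D) = 0
sqrt(-33133 + n(220)) = sqrt(-33133 + 0) = sqrt(-33133) = I*sqrt(33133)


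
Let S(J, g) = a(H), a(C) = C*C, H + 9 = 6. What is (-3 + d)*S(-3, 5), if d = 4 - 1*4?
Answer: -27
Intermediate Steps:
H = -3 (H = -9 + 6 = -3)
a(C) = C²
S(J, g) = 9 (S(J, g) = (-3)² = 9)
d = 0 (d = 4 - 4 = 0)
(-3 + d)*S(-3, 5) = (-3 + 0)*9 = -3*9 = -27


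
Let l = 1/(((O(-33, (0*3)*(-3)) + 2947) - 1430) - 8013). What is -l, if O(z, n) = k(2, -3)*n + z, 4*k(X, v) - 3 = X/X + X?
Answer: 1/6529 ≈ 0.00015316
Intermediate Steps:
k(X, v) = 1 + X/4 (k(X, v) = ¾ + (X/X + X)/4 = ¾ + (1 + X)/4 = ¾ + (¼ + X/4) = 1 + X/4)
O(z, n) = z + 3*n/2 (O(z, n) = (1 + (¼)*2)*n + z = (1 + ½)*n + z = 3*n/2 + z = z + 3*n/2)
l = -1/6529 (l = 1/((((-33 + 3*((0*3)*(-3))/2) + 2947) - 1430) - 8013) = 1/((((-33 + 3*(0*(-3))/2) + 2947) - 1430) - 8013) = 1/((((-33 + (3/2)*0) + 2947) - 1430) - 8013) = 1/((((-33 + 0) + 2947) - 1430) - 8013) = 1/(((-33 + 2947) - 1430) - 8013) = 1/((2914 - 1430) - 8013) = 1/(1484 - 8013) = 1/(-6529) = -1/6529 ≈ -0.00015316)
-l = -1*(-1/6529) = 1/6529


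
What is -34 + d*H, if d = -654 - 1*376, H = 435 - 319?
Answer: -119514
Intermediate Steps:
H = 116
d = -1030 (d = -654 - 376 = -1030)
-34 + d*H = -34 - 1030*116 = -34 - 119480 = -119514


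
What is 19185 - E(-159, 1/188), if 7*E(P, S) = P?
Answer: 134454/7 ≈ 19208.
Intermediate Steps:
E(P, S) = P/7
19185 - E(-159, 1/188) = 19185 - (-159)/7 = 19185 - 1*(-159/7) = 19185 + 159/7 = 134454/7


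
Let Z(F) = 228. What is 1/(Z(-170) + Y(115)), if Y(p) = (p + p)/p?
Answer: 1/230 ≈ 0.0043478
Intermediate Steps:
Y(p) = 2 (Y(p) = (2*p)/p = 2)
1/(Z(-170) + Y(115)) = 1/(228 + 2) = 1/230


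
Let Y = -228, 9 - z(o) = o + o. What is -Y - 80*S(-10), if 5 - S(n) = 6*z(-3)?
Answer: 7028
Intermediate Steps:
z(o) = 9 - 2*o (z(o) = 9 - (o + o) = 9 - 2*o)
S(n) = -85 (S(n) = 5 - 6*(9 - 2*(-3)) = 5 - 6*(9 + 6) = 5 - 6*15 = 5 - 1*90 = 5 - 90 = -85)
-Y - 80*S(-10) = -1*(-228) - 80*(-85) = 228 + 6800 = 7028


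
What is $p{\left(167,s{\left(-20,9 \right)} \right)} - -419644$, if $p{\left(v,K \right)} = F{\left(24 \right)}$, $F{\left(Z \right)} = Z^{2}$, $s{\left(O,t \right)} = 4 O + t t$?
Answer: $420220$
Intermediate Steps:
$s{\left(O,t \right)} = t^{2} + 4 O$ ($s{\left(O,t \right)} = 4 O + t^{2} = t^{2} + 4 O$)
$p{\left(v,K \right)} = 576$ ($p{\left(v,K \right)} = 24^{2} = 576$)
$p{\left(167,s{\left(-20,9 \right)} \right)} - -419644 = 576 - -419644 = 576 + 419644 = 420220$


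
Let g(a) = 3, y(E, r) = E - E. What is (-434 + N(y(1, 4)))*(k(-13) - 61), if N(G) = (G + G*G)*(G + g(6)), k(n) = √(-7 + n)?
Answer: 26474 - 868*I*√5 ≈ 26474.0 - 1940.9*I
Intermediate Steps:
y(E, r) = 0
N(G) = (3 + G)*(G + G²) (N(G) = (G + G*G)*(G + 3) = (G + G²)*(3 + G) = (3 + G)*(G + G²))
(-434 + N(y(1, 4)))*(k(-13) - 61) = (-434 + 0*(3 + 0² + 4*0))*(√(-7 - 13) - 61) = (-434 + 0*(3 + 0 + 0))*(√(-20) - 61) = (-434 + 0*3)*(2*I*√5 - 61) = (-434 + 0)*(-61 + 2*I*√5) = -434*(-61 + 2*I*√5) = 26474 - 868*I*√5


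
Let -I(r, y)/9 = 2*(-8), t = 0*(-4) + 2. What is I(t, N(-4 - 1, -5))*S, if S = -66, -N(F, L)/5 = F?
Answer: -9504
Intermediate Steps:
N(F, L) = -5*F
t = 2 (t = 0 + 2 = 2)
I(r, y) = 144 (I(r, y) = -18*(-8) = -9*(-16) = 144)
I(t, N(-4 - 1, -5))*S = 144*(-66) = -9504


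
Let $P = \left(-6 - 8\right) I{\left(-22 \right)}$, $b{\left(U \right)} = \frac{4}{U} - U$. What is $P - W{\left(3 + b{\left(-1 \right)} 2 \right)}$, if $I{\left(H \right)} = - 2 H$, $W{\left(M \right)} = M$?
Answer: $-613$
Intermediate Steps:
$b{\left(U \right)} = - U + \frac{4}{U}$
$P = -616$ ($P = \left(-6 - 8\right) \left(\left(-2\right) \left(-22\right)\right) = \left(-14\right) 44 = -616$)
$P - W{\left(3 + b{\left(-1 \right)} 2 \right)} = -616 - \left(3 + \left(\left(-1\right) \left(-1\right) + \frac{4}{-1}\right) 2\right) = -616 - \left(3 + \left(1 + 4 \left(-1\right)\right) 2\right) = -616 - \left(3 + \left(1 - 4\right) 2\right) = -616 - \left(3 - 6\right) = -616 - -3 = -616 + 3 = -613$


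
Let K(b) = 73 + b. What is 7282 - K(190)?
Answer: 7019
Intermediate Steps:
7282 - K(190) = 7282 - (73 + 190) = 7282 - 1*263 = 7282 - 263 = 7019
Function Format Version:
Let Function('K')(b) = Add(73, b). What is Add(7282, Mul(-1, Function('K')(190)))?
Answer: 7019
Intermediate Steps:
Add(7282, Mul(-1, Function('K')(190))) = Add(7282, Mul(-1, Add(73, 190))) = Add(7282, Mul(-1, 263)) = Add(7282, -263) = 7019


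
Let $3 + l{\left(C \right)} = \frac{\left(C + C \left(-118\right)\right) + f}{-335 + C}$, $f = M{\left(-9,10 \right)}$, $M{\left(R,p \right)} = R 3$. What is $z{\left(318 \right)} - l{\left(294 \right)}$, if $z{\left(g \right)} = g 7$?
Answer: $\frac{56964}{41} \approx 1389.4$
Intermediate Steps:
$M{\left(R,p \right)} = 3 R$
$f = -27$ ($f = 3 \left(-9\right) = -27$)
$z{\left(g \right)} = 7 g$
$l{\left(C \right)} = -3 + \frac{-27 - 117 C}{-335 + C}$ ($l{\left(C \right)} = -3 + \frac{\left(C + C \left(-118\right)\right) - 27}{-335 + C} = -3 + \frac{\left(C - 118 C\right) - 27}{-335 + C} = -3 + \frac{- 117 C - 27}{-335 + C} = -3 + \frac{-27 - 117 C}{-335 + C}$)
$z{\left(318 \right)} - l{\left(294 \right)} = 7 \cdot 318 - \frac{6 \left(163 - 5880\right)}{-335 + 294} = 2226 - \frac{6 \left(163 - 5880\right)}{-41} = 2226 - 6 \left(- \frac{1}{41}\right) \left(-5717\right) = 2226 - \frac{34302}{41} = \frac{56964}{41}$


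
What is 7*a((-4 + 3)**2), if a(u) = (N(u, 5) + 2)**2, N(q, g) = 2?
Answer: 112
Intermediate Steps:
a(u) = 16 (a(u) = (2 + 2)**2 = 4**2 = 16)
7*a((-4 + 3)**2) = 7*16 = 112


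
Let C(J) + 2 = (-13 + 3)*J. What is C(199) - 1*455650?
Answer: -457642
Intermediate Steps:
C(J) = -2 - 10*J (C(J) = -2 + (-13 + 3)*J = -2 - 10*J)
C(199) - 1*455650 = (-2 - 10*199) - 1*455650 = (-2 - 1990) - 455650 = -1992 - 455650 = -457642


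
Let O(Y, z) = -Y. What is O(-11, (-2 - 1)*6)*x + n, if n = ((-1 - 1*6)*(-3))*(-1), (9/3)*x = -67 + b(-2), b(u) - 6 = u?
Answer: -252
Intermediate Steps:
b(u) = 6 + u
x = -21 (x = (-67 + (6 - 2))/3 = (-67 + 4)/3 = (1/3)*(-63) = -21)
n = -21 (n = ((-1 - 6)*(-3))*(-1) = -7*(-3)*(-1) = 21*(-1) = -21)
O(-11, (-2 - 1)*6)*x + n = -1*(-11)*(-21) - 21 = 11*(-21) - 21 = -231 - 21 = -252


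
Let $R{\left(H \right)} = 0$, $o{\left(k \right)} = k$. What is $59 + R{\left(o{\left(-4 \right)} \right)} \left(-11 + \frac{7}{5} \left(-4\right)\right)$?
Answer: $59$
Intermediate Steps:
$59 + R{\left(o{\left(-4 \right)} \right)} \left(-11 + \frac{7}{5} \left(-4\right)\right) = 59 + 0 \left(-11 + \frac{7}{5} \left(-4\right)\right) = 59 + 0 \left(-11 - \frac{28}{5}\right) = 59 + 0 \left(- \frac{83}{5}\right) = 59 + 0 = 59$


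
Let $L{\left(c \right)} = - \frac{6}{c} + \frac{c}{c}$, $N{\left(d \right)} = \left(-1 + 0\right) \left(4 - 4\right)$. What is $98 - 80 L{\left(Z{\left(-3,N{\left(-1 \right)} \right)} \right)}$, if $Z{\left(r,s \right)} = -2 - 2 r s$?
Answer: $-222$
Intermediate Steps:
$N{\left(d \right)} = 0$ ($N{\left(d \right)} = \left(-1\right) 0 = 0$)
$Z{\left(r,s \right)} = -2 - 2 r s$
$L{\left(c \right)} = 1 - \frac{6}{c}$ ($L{\left(c \right)} = - \frac{6}{c} + 1 = 1 - \frac{6}{c}$)
$98 - 80 L{\left(Z{\left(-3,N{\left(-1 \right)} \right)} \right)} = 98 - 80 \frac{-6 - \left(2 - 0\right)}{-2 - \left(-6\right) 0} = 98 - 80 \frac{-6 + \left(-2 + 0\right)}{-2 + 0} = 98 - 80 \frac{-6 - 2}{-2} = 98 - 80 \left(\left(- \frac{1}{2}\right) \left(-8\right)\right) = 98 - 320 = -222$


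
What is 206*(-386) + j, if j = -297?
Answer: -79813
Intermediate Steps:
206*(-386) + j = 206*(-386) - 297 = -79516 - 297 = -79813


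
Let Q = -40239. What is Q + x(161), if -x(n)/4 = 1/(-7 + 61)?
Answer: -1086455/27 ≈ -40239.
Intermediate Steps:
x(n) = -2/27 (x(n) = -4/(-7 + 61) = -4/54 = -4*1/54 = -2/27)
Q + x(161) = -40239 - 2/27 = -1086455/27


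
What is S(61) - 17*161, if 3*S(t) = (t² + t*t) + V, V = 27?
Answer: -742/3 ≈ -247.33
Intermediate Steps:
S(t) = 9 + 2*t²/3 (S(t) = ((t² + t*t) + 27)/3 = ((t² + t²) + 27)/3 = (2*t² + 27)/3 = (27 + 2*t²)/3 = 9 + 2*t²/3)
S(61) - 17*161 = (9 + (⅔)*61²) - 17*161 = (9 + (⅔)*3721) - 2737 = (9 + 7442/3) - 2737 = 7469/3 - 2737 = -742/3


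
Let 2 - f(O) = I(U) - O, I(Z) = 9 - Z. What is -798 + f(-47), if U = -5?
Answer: -857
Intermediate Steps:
f(O) = -12 + O (f(O) = 2 - ((9 - 1*(-5)) - O) = 2 - ((9 + 5) - O) = 2 - (14 - O) = 2 + (-14 + O) = -12 + O)
-798 + f(-47) = -798 + (-12 - 47) = -798 - 59 = -857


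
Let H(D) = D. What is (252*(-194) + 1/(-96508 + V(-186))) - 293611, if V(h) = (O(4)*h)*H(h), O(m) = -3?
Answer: -68601179705/200296 ≈ -3.4250e+5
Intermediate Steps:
V(h) = -3*h² (V(h) = (-3*h)*h = -3*h²)
(252*(-194) + 1/(-96508 + V(-186))) - 293611 = (252*(-194) + 1/(-96508 - 3*(-186)²)) - 293611 = (-48888 + 1/(-96508 - 3*34596)) - 293611 = (-48888 + 1/(-96508 - 103788)) - 293611 = (-48888 + 1/(-200296)) - 293611 = (-48888 - 1/200296) - 293611 = -9792070849/200296 - 293611 = -68601179705/200296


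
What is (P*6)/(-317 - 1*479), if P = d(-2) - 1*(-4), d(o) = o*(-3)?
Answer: -15/199 ≈ -0.075377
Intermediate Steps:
d(o) = -3*o
P = 10 (P = -3*(-2) - 1*(-4) = 6 + 4 = 10)
(P*6)/(-317 - 1*479) = (10*6)/(-317 - 1*479) = 60/(-317 - 479) = 60/(-796) = 60*(-1/796) = -15/199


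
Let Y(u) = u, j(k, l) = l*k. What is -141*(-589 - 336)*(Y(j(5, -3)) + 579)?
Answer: 73559700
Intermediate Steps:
j(k, l) = k*l
-141*(-589 - 336)*(Y(j(5, -3)) + 579) = -141*(-589 - 336)*(5*(-3) + 579) = -(-130425)*(-15 + 579) = -(-130425)*564 = -141*(-521700) = 73559700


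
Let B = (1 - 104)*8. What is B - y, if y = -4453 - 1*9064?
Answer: 12693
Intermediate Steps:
B = -824 (B = -103*8 = -824)
y = -13517 (y = -4453 - 9064 = -13517)
B - y = -824 - 1*(-13517) = -824 + 13517 = 12693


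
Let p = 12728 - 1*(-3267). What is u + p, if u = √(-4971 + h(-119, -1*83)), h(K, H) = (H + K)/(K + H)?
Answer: 15995 + I*√4970 ≈ 15995.0 + 70.498*I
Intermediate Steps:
h(K, H) = 1 (h(K, H) = (H + K)/(H + K) = 1)
p = 15995 (p = 12728 + 3267 = 15995)
u = I*√4970 (u = √(-4971 + 1) = √(-4970) = I*√4970 ≈ 70.498*I)
u + p = I*√4970 + 15995 = 15995 + I*√4970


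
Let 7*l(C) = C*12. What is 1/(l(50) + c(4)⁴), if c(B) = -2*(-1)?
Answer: 7/712 ≈ 0.0098315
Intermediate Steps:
c(B) = 2
l(C) = 12*C/7 (l(C) = (C*12)/7 = (12*C)/7 = 12*C/7)
1/(l(50) + c(4)⁴) = 1/((12/7)*50 + 2⁴) = 1/(600/7 + 16) = 1/(712/7) = 7/712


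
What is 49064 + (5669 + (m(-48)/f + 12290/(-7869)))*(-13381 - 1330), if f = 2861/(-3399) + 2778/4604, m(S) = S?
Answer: -1266198926580289051/14674197759 ≈ -8.6287e+7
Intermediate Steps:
f = -1864811/7824498 (f = 2861*(-1/3399) + 2778*(1/4604) = -2861/3399 + 1389/2302 = -1864811/7824498 ≈ -0.23833)
49064 + (5669 + (m(-48)/f + 12290/(-7869)))*(-13381 - 1330) = 49064 + (5669 + (-48/(-1864811/7824498) + 12290/(-7869)))*(-13381 - 1330) = 49064 + (5669 + (-48*(-7824498/1864811) + 12290*(-1/7869)))*(-14711) = 49064 + (5669 + (375575904/1864811 - 12290/7869))*(-14711) = 49064 + (5669 + 2932488261386/14674197759)*(-14711) = 49064 + (86120515357157/14674197759)*(-14711) = 49064 - 1266918901419136627/14674197759 = -1266198926580289051/14674197759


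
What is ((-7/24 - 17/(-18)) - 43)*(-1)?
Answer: 3049/72 ≈ 42.347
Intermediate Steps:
((-7/24 - 17/(-18)) - 43)*(-1) = ((-7*1/24 - 17*(-1/18)) - 43)*(-1) = ((-7/24 + 17/18) - 43)*(-1) = (47/72 - 43)*(-1) = -3049/72*(-1) = 3049/72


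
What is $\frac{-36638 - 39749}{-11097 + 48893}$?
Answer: $- \frac{76387}{37796} \approx -2.021$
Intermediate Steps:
$\frac{-36638 - 39749}{-11097 + 48893} = \frac{-36638 - 39749}{37796} = \left(-36638 - 39749\right) \frac{1}{37796} = \left(-76387\right) \frac{1}{37796} = - \frac{76387}{37796}$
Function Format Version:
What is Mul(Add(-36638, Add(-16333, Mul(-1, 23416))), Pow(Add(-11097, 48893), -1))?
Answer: Rational(-76387, 37796) ≈ -2.0210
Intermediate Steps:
Mul(Add(-36638, Add(-16333, Mul(-1, 23416))), Pow(Add(-11097, 48893), -1)) = Mul(Add(-36638, Add(-16333, -23416)), Pow(37796, -1)) = Mul(Add(-36638, -39749), Rational(1, 37796)) = Mul(-76387, Rational(1, 37796)) = Rational(-76387, 37796)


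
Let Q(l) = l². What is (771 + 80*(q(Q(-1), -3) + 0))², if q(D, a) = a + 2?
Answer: 477481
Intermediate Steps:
q(D, a) = 2 + a
(771 + 80*(q(Q(-1), -3) + 0))² = (771 + 80*((2 - 3) + 0))² = (771 + 80*(-1 + 0))² = (771 + 80*(-1))² = (771 - 80)² = 691² = 477481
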